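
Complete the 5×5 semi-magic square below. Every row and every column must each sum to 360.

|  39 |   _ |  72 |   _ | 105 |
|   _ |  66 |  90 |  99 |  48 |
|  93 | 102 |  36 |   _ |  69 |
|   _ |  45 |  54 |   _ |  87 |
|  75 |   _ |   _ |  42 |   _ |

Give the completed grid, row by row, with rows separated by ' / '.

39 63 72 81 105 / 57 66 90 99 48 / 93 102 36 60 69 / 96 45 54 78 87 / 75 84 108 42 51

Row 2 needs 360; the known cells sum to 303, so (2,1) = 57.
The remaining cell in row 3 is (3,4) = 360 − 300 = 60.
Column 1: 39 + 57 + 93 + 75 + ? = 360, so (4,1) = 96.
Using column 3: 72 + 90 + 36 + 54 + ? → (5,3) = 360 − 252 = 108.
From column 5, 360 − (105 + 48 + 69 + 87) gives (5,5) = 51.
Row 4 needs 360; the known cells sum to 282, so (4,4) = 78.
From row 5, 360 − (75 + 108 + 42 + 51) gives (5,2) = 84.
Using column 2: 66 + 102 + 45 + 84 + ? → (1,2) = 360 − 297 = 63.
Column 4: 99 + 60 + 78 + 42 + ? = 360, so (1,4) = 81.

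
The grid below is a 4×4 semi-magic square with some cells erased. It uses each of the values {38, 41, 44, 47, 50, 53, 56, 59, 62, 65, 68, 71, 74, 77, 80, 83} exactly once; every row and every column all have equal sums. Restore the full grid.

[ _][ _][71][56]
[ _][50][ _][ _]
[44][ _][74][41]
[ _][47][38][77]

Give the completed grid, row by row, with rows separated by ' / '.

53 62 71 56 / 65 50 59 68 / 44 83 74 41 / 80 47 38 77

The 16 entries sum to 968, so each line sums to 968/4 = 242.
Row 3 must total 242; the given cells sum to 159, so (3,2) = 83.
From row 4, 242 − (47 + 38 + 77) gives (4,1) = 80.
The remaining cell in column 2 is (1,2) = 242 − 180 = 62.
The remaining cell in column 3 is (2,3) = 242 − 183 = 59.
Column 4: 56 + 41 + 77 + ? = 242, so (2,4) = 68.
Row 1 needs 242; the known cells sum to 189, so (1,1) = 53.
From row 2, 242 − (50 + 59 + 68) gives (2,1) = 65.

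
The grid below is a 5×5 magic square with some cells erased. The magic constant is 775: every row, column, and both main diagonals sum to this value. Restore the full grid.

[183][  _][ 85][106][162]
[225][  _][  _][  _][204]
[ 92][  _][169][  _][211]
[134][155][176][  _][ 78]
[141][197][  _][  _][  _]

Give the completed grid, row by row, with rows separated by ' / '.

From row 1, 775 − (183 + 85 + 106 + 162) gives (1,2) = 239.
Row 4: 134 + 155 + 176 + 78 + ? = 775, so (4,4) = 232.
Using column 5: 162 + 204 + 211 + 78 + ? → (5,5) = 775 − 655 = 120.
The remaining cell in main diagonal is (2,2) = 775 − 704 = 71.
Anti-diagonal needs 775; the known cells sum to 627, so (2,4) = 148.
Row 2 needs 775; the known cells sum to 648, so (2,3) = 127.
Column 2 needs 775; the known cells sum to 662, so (3,2) = 113.
Column 3 needs 775; the known cells sum to 557, so (5,3) = 218.
From row 3, 775 − (92 + 113 + 169 + 211) gives (3,4) = 190.
Row 5 needs 775; the known cells sum to 676, so (5,4) = 99.

183 239 85 106 162 / 225 71 127 148 204 / 92 113 169 190 211 / 134 155 176 232 78 / 141 197 218 99 120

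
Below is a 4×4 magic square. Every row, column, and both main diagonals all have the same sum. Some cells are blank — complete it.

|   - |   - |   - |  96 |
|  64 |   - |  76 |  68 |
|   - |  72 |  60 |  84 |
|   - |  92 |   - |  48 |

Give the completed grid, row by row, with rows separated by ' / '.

100 44 56 96 / 64 88 76 68 / 80 72 60 84 / 52 92 104 48

Column 4 is already complete: 96 + 68 + 84 + 48 = 296, so that is the magic constant.
Using row 2: 64 + 76 + 68 + ? → (2,2) = 296 − 208 = 88.
Row 3: 72 + 60 + 84 + ? = 296, so (3,1) = 80.
Column 2: 88 + 72 + 92 + ? = 296, so (1,2) = 44.
The remaining cell in main diagonal is (1,1) = 296 − 196 = 100.
Anti-diagonal needs 296; the known cells sum to 244, so (4,1) = 52.
Row 1 needs 296; the known cells sum to 240, so (1,3) = 56.
Row 4 must total 296; the given cells sum to 192, so (4,3) = 104.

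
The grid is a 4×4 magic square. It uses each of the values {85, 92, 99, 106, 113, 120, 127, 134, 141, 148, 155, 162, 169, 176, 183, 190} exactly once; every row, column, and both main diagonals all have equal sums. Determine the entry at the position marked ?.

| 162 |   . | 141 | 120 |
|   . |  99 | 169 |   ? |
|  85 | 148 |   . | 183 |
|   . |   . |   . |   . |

The 16 entries sum to 2200, so each line sums to 2200/4 = 550.
The remaining cell in row 1 is (1,2) = 550 − 423 = 127.
From row 3, 550 − (85 + 148 + 183) gives (3,3) = 134.
The remaining cell in column 2 is (4,2) = 550 − 374 = 176.
Using column 3: 141 + 169 + 134 + ? → (4,3) = 550 − 444 = 106.
Using main diagonal: 162 + 99 + 134 + ? → (4,4) = 550 − 395 = 155.
From anti-diagonal, 550 − (120 + 169 + 148) gives (4,1) = 113.
Column 1 must total 550; the given cells sum to 360, so (2,1) = 190.
Column 4: 120 + 183 + 155 + ? = 550, so (2,4) = 92.

92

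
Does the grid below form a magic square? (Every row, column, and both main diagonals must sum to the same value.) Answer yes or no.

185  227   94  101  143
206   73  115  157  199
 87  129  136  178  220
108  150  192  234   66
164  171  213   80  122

Row 1: 185 + 227 + 94 + 101 + 143 = 750.
Row 2: 206 + 73 + 115 + 157 + 199 = 750.
Row 3: 87 + 129 + 136 + 178 + 220 = 750.
Row 4: 108 + 150 + 192 + 234 + 66 = 750.
Row 5: 164 + 171 + 213 + 80 + 122 = 750.
Column 1: 185 + 206 + 87 + 108 + 164 = 750.
Column 2: 227 + 73 + 129 + 150 + 171 = 750.
Column 3: 94 + 115 + 136 + 192 + 213 = 750.
Column 4: 101 + 157 + 178 + 234 + 80 = 750.
Column 5: 143 + 199 + 220 + 66 + 122 = 750.
Main diagonal: 185 + 73 + 136 + 234 + 122 = 750.
Anti-diagonal: 143 + 157 + 136 + 150 + 164 = 750.
All lines sum to 750.

Yes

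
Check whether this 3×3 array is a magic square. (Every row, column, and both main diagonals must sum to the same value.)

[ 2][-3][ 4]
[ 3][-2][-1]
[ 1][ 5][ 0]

Row 1: 2 + (-3) + 4 = 3.
Row 2: 3 + (-2) + (-1) = 0.
Row 3: 1 + 5 + 0 = 6.
Column 1: 2 + 3 + 1 = 6.
Column 2: -3 + (-2) + 5 = 0.
Column 3: 4 + (-1) + 0 = 3.
Main diagonal: 2 + (-2) + 0 = 0.
Anti-diagonal: 4 + (-2) + 1 = 3.

No — row 1 sums to 3 but main diagonal sums to 0.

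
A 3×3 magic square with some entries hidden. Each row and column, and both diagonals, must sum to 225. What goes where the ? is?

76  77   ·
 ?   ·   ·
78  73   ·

Row 1 must total 225; the given cells sum to 153, so (1,3) = 72.
Using row 3: 78 + 73 + ? → (3,3) = 225 − 151 = 74.
Column 1 must total 225; the given cells sum to 154, so (2,1) = 71.

71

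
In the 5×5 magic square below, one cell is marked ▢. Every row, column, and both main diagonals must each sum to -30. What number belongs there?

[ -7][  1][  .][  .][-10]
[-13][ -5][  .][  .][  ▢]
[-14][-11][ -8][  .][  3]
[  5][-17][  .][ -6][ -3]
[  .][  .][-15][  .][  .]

The remaining cell in row 3 is (3,4) = -30 − (-30) = 0.
From row 4, -30 − (5 + (-17) + (-6) + (-3)) gives (4,3) = -9.
Column 1 needs -30; the known cells sum to -29, so (5,1) = -1.
From column 2, -30 − (1 + (-5) + (-11) + (-17)) gives (5,2) = 2.
Main diagonal: -7 + (-5) + (-8) + (-6) + ? = -30, so (5,5) = -4.
Anti-diagonal must total -30; the given cells sum to -36, so (2,4) = 6.
Row 5: -1 + 2 + (-15) + (-4) + ? = -30, so (5,4) = -12.
Column 4 must total -30; the given cells sum to -12, so (1,4) = -18.
Column 5: -10 + 3 + (-3) + (-4) + ? = -30, so (2,5) = -16.

-16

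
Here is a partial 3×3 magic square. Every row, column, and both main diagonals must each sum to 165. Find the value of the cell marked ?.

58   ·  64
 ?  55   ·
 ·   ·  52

61

Row 1 needs 165; the known cells sum to 122, so (1,2) = 43.
Column 2 must total 165; the given cells sum to 98, so (3,2) = 67.
Column 3: 64 + 52 + ? = 165, so (2,3) = 49.
Anti-diagonal needs 165; the known cells sum to 119, so (3,1) = 46.
Row 2 must total 165; the given cells sum to 104, so (2,1) = 61.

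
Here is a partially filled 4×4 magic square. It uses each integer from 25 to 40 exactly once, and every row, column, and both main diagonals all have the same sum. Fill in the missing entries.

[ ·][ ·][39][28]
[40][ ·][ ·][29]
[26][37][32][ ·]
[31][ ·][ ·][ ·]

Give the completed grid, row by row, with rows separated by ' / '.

33 30 39 28 / 40 27 34 29 / 26 37 32 35 / 31 36 25 38

The entries are 25 through 40, which sum to 520, so each line sums to 520/4 = 130.
Row 3: 26 + 37 + 32 + ? = 130, so (3,4) = 35.
Column 1 must total 130; the given cells sum to 97, so (1,1) = 33.
Column 4: 28 + 29 + 35 + ? = 130, so (4,4) = 38.
Main diagonal: 33 + 32 + 38 + ? = 130, so (2,2) = 27.
Anti-diagonal must total 130; the given cells sum to 96, so (2,3) = 34.
Row 1 must total 130; the given cells sum to 100, so (1,2) = 30.
Column 2 must total 130; the given cells sum to 94, so (4,2) = 36.
The remaining cell in column 3 is (4,3) = 130 − 105 = 25.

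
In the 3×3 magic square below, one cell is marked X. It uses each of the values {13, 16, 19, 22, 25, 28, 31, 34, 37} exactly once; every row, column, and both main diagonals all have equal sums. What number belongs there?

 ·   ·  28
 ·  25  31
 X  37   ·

The 9 entries sum to 225, so each line sums to 225/3 = 75.
Using row 2: 25 + 31 + ? → (2,1) = 75 − 56 = 19.
From column 2, 75 − (25 + 37) gives (1,2) = 13.
The remaining cell in column 3 is (3,3) = 75 − 59 = 16.
From main diagonal, 75 − (25 + 16) gives (1,1) = 34.
From anti-diagonal, 75 − (28 + 25) gives (3,1) = 22.

22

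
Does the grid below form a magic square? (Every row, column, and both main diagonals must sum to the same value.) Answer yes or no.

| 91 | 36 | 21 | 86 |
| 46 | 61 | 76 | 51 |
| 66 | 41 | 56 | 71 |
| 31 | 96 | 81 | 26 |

Row 1: 91 + 36 + 21 + 86 = 234.
Row 2: 46 + 61 + 76 + 51 = 234.
Row 3: 66 + 41 + 56 + 71 = 234.
Row 4: 31 + 96 + 81 + 26 = 234.
Column 1: 91 + 46 + 66 + 31 = 234.
Column 2: 36 + 61 + 41 + 96 = 234.
Column 3: 21 + 76 + 56 + 81 = 234.
Column 4: 86 + 51 + 71 + 26 = 234.
Main diagonal: 91 + 61 + 56 + 26 = 234.
Anti-diagonal: 86 + 76 + 41 + 31 = 234.
All lines sum to 234.

Yes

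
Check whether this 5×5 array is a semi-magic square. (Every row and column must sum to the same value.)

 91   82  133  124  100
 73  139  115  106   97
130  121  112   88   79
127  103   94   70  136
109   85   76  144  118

Row 1: 91 + 82 + 133 + 124 + 100 = 530.
Row 2: 73 + 139 + 115 + 106 + 97 = 530.
Row 3: 130 + 121 + 112 + 88 + 79 = 530.
Row 4: 127 + 103 + 94 + 70 + 136 = 530.
Row 5: 109 + 85 + 76 + 144 + 118 = 532.
Column 1: 91 + 73 + 130 + 127 + 109 = 530.
Column 2: 82 + 139 + 121 + 103 + 85 = 530.
Column 3: 133 + 115 + 112 + 94 + 76 = 530.
Column 4: 124 + 106 + 88 + 70 + 144 = 532.
Column 5: 100 + 97 + 79 + 136 + 118 = 530.

No — row 3 sums to 530 but column 4 sums to 532.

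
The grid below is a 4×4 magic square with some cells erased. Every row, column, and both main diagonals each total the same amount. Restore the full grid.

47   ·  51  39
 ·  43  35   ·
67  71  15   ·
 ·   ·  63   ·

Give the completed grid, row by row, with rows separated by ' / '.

Column 3 is already complete: 51 + 35 + 15 + 63 = 164, so that is the magic constant.
The remaining cell in row 1 is (1,2) = 164 − 137 = 27.
From row 3, 164 − (67 + 71 + 15) gives (3,4) = 11.
Column 2 needs 164; the known cells sum to 141, so (4,2) = 23.
Main diagonal needs 164; the known cells sum to 105, so (4,4) = 59.
The remaining cell in anti-diagonal is (4,1) = 164 − 145 = 19.
From column 1, 164 − (47 + 67 + 19) gives (2,1) = 31.
Column 4 must total 164; the given cells sum to 109, so (2,4) = 55.

47 27 51 39 / 31 43 35 55 / 67 71 15 11 / 19 23 63 59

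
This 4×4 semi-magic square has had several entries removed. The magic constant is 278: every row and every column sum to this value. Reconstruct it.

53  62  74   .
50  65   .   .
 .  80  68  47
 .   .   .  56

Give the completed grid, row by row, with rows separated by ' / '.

Row 1 needs 278; the known cells sum to 189, so (1,4) = 89.
Row 3 must total 278; the given cells sum to 195, so (3,1) = 83.
The remaining cell in column 1 is (4,1) = 278 − 186 = 92.
The remaining cell in column 2 is (4,2) = 278 − 207 = 71.
Column 4 must total 278; the given cells sum to 192, so (2,4) = 86.
Using row 2: 50 + 65 + 86 + ? → (2,3) = 278 − 201 = 77.
Row 4: 92 + 71 + 56 + ? = 278, so (4,3) = 59.

53 62 74 89 / 50 65 77 86 / 83 80 68 47 / 92 71 59 56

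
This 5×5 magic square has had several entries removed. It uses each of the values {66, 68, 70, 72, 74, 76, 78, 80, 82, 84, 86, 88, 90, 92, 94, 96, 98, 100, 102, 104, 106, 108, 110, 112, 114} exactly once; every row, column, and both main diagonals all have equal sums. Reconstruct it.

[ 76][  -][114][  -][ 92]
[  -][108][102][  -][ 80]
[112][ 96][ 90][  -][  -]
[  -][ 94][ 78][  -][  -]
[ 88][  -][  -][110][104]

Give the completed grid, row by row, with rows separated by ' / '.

76 70 114 98 92 / 74 108 102 86 80 / 112 96 90 84 68 / 100 94 78 72 106 / 88 82 66 110 104

The 25 entries sum to 2250, so each line sums to 2250/5 = 450.
Using column 3: 114 + 102 + 90 + 78 + ? → (5,3) = 450 − 384 = 66.
From main diagonal, 450 − (76 + 108 + 90 + 104) gives (4,4) = 72.
Anti-diagonal needs 450; the known cells sum to 364, so (2,4) = 86.
Using row 2: 108 + 102 + 86 + 80 + ? → (2,1) = 450 − 376 = 74.
Row 5 must total 450; the given cells sum to 368, so (5,2) = 82.
The remaining cell in column 1 is (4,1) = 450 − 350 = 100.
The remaining cell in column 2 is (1,2) = 450 − 380 = 70.
Row 1: 76 + 70 + 114 + 92 + ? = 450, so (1,4) = 98.
The remaining cell in row 4 is (4,5) = 450 − 344 = 106.
The remaining cell in column 4 is (3,4) = 450 − 366 = 84.
Using column 5: 92 + 80 + 106 + 104 + ? → (3,5) = 450 − 382 = 68.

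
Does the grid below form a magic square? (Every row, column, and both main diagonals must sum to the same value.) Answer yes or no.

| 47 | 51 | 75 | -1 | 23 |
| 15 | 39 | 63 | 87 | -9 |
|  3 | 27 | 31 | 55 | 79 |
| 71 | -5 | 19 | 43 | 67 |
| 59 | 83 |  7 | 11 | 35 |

Yes

Row 1: 47 + 51 + 75 + (-1) + 23 = 195.
Row 2: 15 + 39 + 63 + 87 + (-9) = 195.
Row 3: 3 + 27 + 31 + 55 + 79 = 195.
Row 4: 71 + (-5) + 19 + 43 + 67 = 195.
Row 5: 59 + 83 + 7 + 11 + 35 = 195.
Column 1: 47 + 15 + 3 + 71 + 59 = 195.
Column 2: 51 + 39 + 27 + (-5) + 83 = 195.
Column 3: 75 + 63 + 31 + 19 + 7 = 195.
Column 4: -1 + 87 + 55 + 43 + 11 = 195.
Column 5: 23 + (-9) + 79 + 67 + 35 = 195.
Main diagonal: 47 + 39 + 31 + 43 + 35 = 195.
Anti-diagonal: 23 + 87 + 31 + (-5) + 59 = 195.
All lines sum to 195.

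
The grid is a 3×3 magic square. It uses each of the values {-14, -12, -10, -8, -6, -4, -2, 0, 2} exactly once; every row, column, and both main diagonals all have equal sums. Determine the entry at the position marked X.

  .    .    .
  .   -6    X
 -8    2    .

-2

The 9 entries sum to -54, so each line sums to -54/3 = -18.
The remaining cell in row 3 is (3,3) = -18 − (-6) = -12.
Column 2 must total -18; the given cells sum to -4, so (1,2) = -14.
Main diagonal must total -18; the given cells sum to -18, so (1,1) = 0.
The remaining cell in anti-diagonal is (1,3) = -18 − (-14) = -4.
Column 1 needs -18; the known cells sum to -8, so (2,1) = -10.
Column 3: -4 + (-12) + ? = -18, so (2,3) = -2.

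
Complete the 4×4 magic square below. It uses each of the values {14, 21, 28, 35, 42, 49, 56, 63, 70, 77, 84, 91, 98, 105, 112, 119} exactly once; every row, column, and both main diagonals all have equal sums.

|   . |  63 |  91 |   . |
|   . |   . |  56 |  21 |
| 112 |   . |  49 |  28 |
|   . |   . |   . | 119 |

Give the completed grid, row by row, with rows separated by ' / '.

The 16 entries sum to 1064, so each line sums to 1064/4 = 266.
From row 3, 266 − (112 + 49 + 28) gives (3,2) = 77.
Using column 3: 91 + 56 + 49 + ? → (4,3) = 266 − 196 = 70.
Column 4: 21 + 28 + 119 + ? = 266, so (1,4) = 98.
Using anti-diagonal: 98 + 56 + 77 + ? → (4,1) = 266 − 231 = 35.
The remaining cell in row 1 is (1,1) = 266 − 252 = 14.
Row 4 needs 266; the known cells sum to 224, so (4,2) = 42.
Column 1 needs 266; the known cells sum to 161, so (2,1) = 105.
Column 2 must total 266; the given cells sum to 182, so (2,2) = 84.

14 63 91 98 / 105 84 56 21 / 112 77 49 28 / 35 42 70 119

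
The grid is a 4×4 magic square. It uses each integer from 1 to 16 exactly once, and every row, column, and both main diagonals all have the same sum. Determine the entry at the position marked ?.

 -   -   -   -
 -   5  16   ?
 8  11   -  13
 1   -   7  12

The entries are 1 through 16, which sum to 136, so each line sums to 136/4 = 34.
Row 3: 8 + 11 + 13 + ? = 34, so (3,3) = 2.
Row 4 must total 34; the given cells sum to 20, so (4,2) = 14.
Column 2 needs 34; the known cells sum to 30, so (1,2) = 4.
From column 3, 34 − (16 + 2 + 7) gives (1,3) = 9.
Main diagonal must total 34; the given cells sum to 19, so (1,1) = 15.
The remaining cell in anti-diagonal is (1,4) = 34 − 28 = 6.
Using column 1: 15 + 8 + 1 + ? → (2,1) = 34 − 24 = 10.
Column 4 needs 34; the known cells sum to 31, so (2,4) = 3.

3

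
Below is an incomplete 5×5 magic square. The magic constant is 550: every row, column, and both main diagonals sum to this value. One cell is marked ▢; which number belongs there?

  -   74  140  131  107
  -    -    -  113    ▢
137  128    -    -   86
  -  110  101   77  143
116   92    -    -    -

Row 1 must total 550; the given cells sum to 452, so (1,1) = 98.
Row 4 must total 550; the given cells sum to 431, so (4,1) = 119.
Column 1 must total 550; the given cells sum to 470, so (2,1) = 80.
Using column 2: 74 + 128 + 110 + 92 + ? → (2,2) = 550 − 404 = 146.
The remaining cell in anti-diagonal is (3,3) = 550 − 446 = 104.
Row 3 must total 550; the given cells sum to 455, so (3,4) = 95.
The remaining cell in column 4 is (5,4) = 550 − 416 = 134.
From main diagonal, 550 − (98 + 146 + 104 + 77) gives (5,5) = 125.
Using row 5: 116 + 92 + 134 + 125 + ? → (5,3) = 550 − 467 = 83.
Column 3 needs 550; the known cells sum to 428, so (2,3) = 122.
Column 5 must total 550; the given cells sum to 461, so (2,5) = 89.

89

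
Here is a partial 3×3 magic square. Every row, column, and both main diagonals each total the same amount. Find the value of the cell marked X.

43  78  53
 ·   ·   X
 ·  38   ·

Row 1 is complete and sums to 174; that is the magic constant.
Column 2 needs 174; the known cells sum to 116, so (2,2) = 58.
Main diagonal: 43 + 58 + ? = 174, so (3,3) = 73.
Using anti-diagonal: 53 + 58 + ? → (3,1) = 174 − 111 = 63.
From column 1, 174 − (43 + 63) gives (2,1) = 68.
The remaining cell in column 3 is (2,3) = 174 − 126 = 48.

48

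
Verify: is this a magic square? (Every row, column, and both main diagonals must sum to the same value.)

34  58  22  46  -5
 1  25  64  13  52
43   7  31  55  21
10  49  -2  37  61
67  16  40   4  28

No — column 5 sums to 157 but main diagonal sums to 155.

Row 1: 34 + 58 + 22 + 46 + (-5) = 155.
Row 2: 1 + 25 + 64 + 13 + 52 = 155.
Row 3: 43 + 7 + 31 + 55 + 21 = 157.
Row 4: 10 + 49 + (-2) + 37 + 61 = 155.
Row 5: 67 + 16 + 40 + 4 + 28 = 155.
Column 1: 34 + 1 + 43 + 10 + 67 = 155.
Column 2: 58 + 25 + 7 + 49 + 16 = 155.
Column 3: 22 + 64 + 31 + (-2) + 40 = 155.
Column 4: 46 + 13 + 55 + 37 + 4 = 155.
Column 5: -5 + 52 + 21 + 61 + 28 = 157.
Main diagonal: 34 + 25 + 31 + 37 + 28 = 155.
Anti-diagonal: -5 + 13 + 31 + 49 + 67 = 155.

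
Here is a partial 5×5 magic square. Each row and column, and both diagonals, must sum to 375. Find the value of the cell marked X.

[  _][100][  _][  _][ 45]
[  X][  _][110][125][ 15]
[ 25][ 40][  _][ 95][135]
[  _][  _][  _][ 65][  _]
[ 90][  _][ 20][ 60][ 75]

Using row 3: 25 + 40 + 95 + 135 + ? → (3,3) = 375 − 295 = 80.
The remaining cell in row 5 is (5,2) = 375 − 245 = 130.
Column 4 must total 375; the given cells sum to 345, so (1,4) = 30.
Column 5 needs 375; the known cells sum to 270, so (4,5) = 105.
From anti-diagonal, 375 − (45 + 125 + 80 + 90) gives (4,2) = 35.
Column 2 must total 375; the given cells sum to 305, so (2,2) = 70.
Main diagonal must total 375; the given cells sum to 290, so (1,1) = 85.
Row 1: 85 + 100 + 30 + 45 + ? = 375, so (1,3) = 115.
Row 2: 70 + 110 + 125 + 15 + ? = 375, so (2,1) = 55.

55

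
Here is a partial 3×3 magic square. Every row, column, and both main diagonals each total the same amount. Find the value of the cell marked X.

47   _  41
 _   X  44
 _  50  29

Column 3 is complete and sums to 114; that is the magic constant.
Row 1 must total 114; the given cells sum to 88, so (1,2) = 26.
Row 3 must total 114; the given cells sum to 79, so (3,1) = 35.
Column 1: 47 + 35 + ? = 114, so (2,1) = 32.
From column 2, 114 − (26 + 50) gives (2,2) = 38.

38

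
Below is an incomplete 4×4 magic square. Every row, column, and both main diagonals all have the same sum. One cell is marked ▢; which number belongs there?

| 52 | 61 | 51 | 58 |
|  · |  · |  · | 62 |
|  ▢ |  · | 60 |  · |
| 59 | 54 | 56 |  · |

63

Row 1 is complete and sums to 222; that is the magic constant.
From row 4, 222 − (59 + 54 + 56) gives (4,4) = 53.
Column 3 must total 222; the given cells sum to 167, so (2,3) = 55.
Column 4 must total 222; the given cells sum to 173, so (3,4) = 49.
Main diagonal: 52 + 60 + 53 + ? = 222, so (2,2) = 57.
Anti-diagonal: 58 + 55 + 59 + ? = 222, so (3,2) = 50.
Using row 2: 57 + 55 + 62 + ? → (2,1) = 222 − 174 = 48.
Row 3: 50 + 60 + 49 + ? = 222, so (3,1) = 63.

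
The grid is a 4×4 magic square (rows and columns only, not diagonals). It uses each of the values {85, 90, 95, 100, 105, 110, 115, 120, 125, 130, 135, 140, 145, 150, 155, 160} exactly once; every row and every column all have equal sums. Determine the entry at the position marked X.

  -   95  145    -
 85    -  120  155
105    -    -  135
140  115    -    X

110

The 16 entries sum to 1960, so each line sums to 1960/4 = 490.
From row 2, 490 − (85 + 120 + 155) gives (2,2) = 130.
The remaining cell in column 1 is (1,1) = 490 − 330 = 160.
Column 2 must total 490; the given cells sum to 340, so (3,2) = 150.
Row 1 must total 490; the given cells sum to 400, so (1,4) = 90.
From row 3, 490 − (105 + 150 + 135) gives (3,3) = 100.
Column 3: 145 + 120 + 100 + ? = 490, so (4,3) = 125.
Column 4: 90 + 155 + 135 + ? = 490, so (4,4) = 110.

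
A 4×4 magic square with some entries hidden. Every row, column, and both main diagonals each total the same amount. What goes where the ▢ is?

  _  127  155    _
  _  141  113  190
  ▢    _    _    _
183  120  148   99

85

Row 4 is complete and sums to 550; that is the magic constant.
Row 2 needs 550; the known cells sum to 444, so (2,1) = 106.
Column 2: 127 + 141 + 120 + ? = 550, so (3,2) = 162.
Column 3 needs 550; the known cells sum to 416, so (3,3) = 134.
Main diagonal must total 550; the given cells sum to 374, so (1,1) = 176.
From anti-diagonal, 550 − (113 + 162 + 183) gives (1,4) = 92.
Using column 1: 176 + 106 + 183 + ? → (3,1) = 550 − 465 = 85.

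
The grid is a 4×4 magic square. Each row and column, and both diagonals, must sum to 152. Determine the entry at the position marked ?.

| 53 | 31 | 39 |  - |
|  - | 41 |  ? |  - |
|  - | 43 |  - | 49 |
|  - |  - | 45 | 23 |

33

Row 1 needs 152; the known cells sum to 123, so (1,4) = 29.
From column 2, 152 − (31 + 41 + 43) gives (4,2) = 37.
The remaining cell in column 4 is (2,4) = 152 − 101 = 51.
Main diagonal: 53 + 41 + 23 + ? = 152, so (3,3) = 35.
Row 3: 43 + 35 + 49 + ? = 152, so (3,1) = 25.
Row 4 needs 152; the known cells sum to 105, so (4,1) = 47.
Column 1: 53 + 25 + 47 + ? = 152, so (2,1) = 27.
Using column 3: 39 + 35 + 45 + ? → (2,3) = 152 − 119 = 33.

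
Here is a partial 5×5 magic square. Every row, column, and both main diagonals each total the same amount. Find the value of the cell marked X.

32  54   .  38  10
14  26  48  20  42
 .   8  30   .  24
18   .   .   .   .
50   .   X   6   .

44

Row 2 is complete and sums to 150; that is the magic constant.
Row 1 needs 150; the known cells sum to 134, so (1,3) = 16.
Using column 1: 32 + 14 + 18 + 50 + ? → (3,1) = 150 − 114 = 36.
From anti-diagonal, 150 − (10 + 20 + 30 + 50) gives (4,2) = 40.
Using row 3: 36 + 8 + 30 + 24 + ? → (3,4) = 150 − 98 = 52.
Using column 2: 54 + 26 + 8 + 40 + ? → (5,2) = 150 − 128 = 22.
From column 4, 150 − (38 + 20 + 52 + 6) gives (4,4) = 34.
From main diagonal, 150 − (32 + 26 + 30 + 34) gives (5,5) = 28.
Using row 5: 50 + 22 + 6 + 28 + ? → (5,3) = 150 − 106 = 44.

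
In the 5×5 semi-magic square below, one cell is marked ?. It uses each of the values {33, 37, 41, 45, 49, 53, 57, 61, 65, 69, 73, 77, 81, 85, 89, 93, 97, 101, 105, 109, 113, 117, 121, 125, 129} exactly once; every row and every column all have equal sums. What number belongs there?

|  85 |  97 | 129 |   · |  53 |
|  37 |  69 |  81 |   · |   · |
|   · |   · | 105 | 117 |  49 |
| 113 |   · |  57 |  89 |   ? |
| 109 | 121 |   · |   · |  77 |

101

The 25 entries sum to 2025, so each line sums to 2025/5 = 405.
Row 1 must total 405; the given cells sum to 364, so (1,4) = 41.
The remaining cell in column 1 is (3,1) = 405 − 344 = 61.
Column 3 needs 405; the known cells sum to 372, so (5,3) = 33.
Using row 3: 61 + 105 + 117 + 49 + ? → (3,2) = 405 − 332 = 73.
From row 5, 405 − (109 + 121 + 33 + 77) gives (5,4) = 65.
The remaining cell in column 2 is (4,2) = 405 − 360 = 45.
Column 4: 41 + 117 + 89 + 65 + ? = 405, so (2,4) = 93.
The remaining cell in row 2 is (2,5) = 405 − 280 = 125.
The remaining cell in row 4 is (4,5) = 405 − 304 = 101.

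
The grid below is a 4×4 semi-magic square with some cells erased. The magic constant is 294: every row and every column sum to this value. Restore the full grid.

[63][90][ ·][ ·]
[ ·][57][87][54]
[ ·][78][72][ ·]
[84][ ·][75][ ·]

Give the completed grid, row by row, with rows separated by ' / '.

63 90 60 81 / 96 57 87 54 / 51 78 72 93 / 84 69 75 66

The remaining cell in row 2 is (2,1) = 294 − 198 = 96.
Using column 1: 63 + 96 + 84 + ? → (3,1) = 294 − 243 = 51.
Column 2 must total 294; the given cells sum to 225, so (4,2) = 69.
From column 3, 294 − (87 + 72 + 75) gives (1,3) = 60.
From row 1, 294 − (63 + 90 + 60) gives (1,4) = 81.
Row 3: 51 + 78 + 72 + ? = 294, so (3,4) = 93.
From row 4, 294 − (84 + 69 + 75) gives (4,4) = 66.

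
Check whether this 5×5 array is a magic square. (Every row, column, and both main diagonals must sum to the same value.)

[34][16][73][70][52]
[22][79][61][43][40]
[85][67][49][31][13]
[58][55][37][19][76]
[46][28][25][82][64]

Yes

Row 1: 34 + 16 + 73 + 70 + 52 = 245.
Row 2: 22 + 79 + 61 + 43 + 40 = 245.
Row 3: 85 + 67 + 49 + 31 + 13 = 245.
Row 4: 58 + 55 + 37 + 19 + 76 = 245.
Row 5: 46 + 28 + 25 + 82 + 64 = 245.
Column 1: 34 + 22 + 85 + 58 + 46 = 245.
Column 2: 16 + 79 + 67 + 55 + 28 = 245.
Column 3: 73 + 61 + 49 + 37 + 25 = 245.
Column 4: 70 + 43 + 31 + 19 + 82 = 245.
Column 5: 52 + 40 + 13 + 76 + 64 = 245.
Main diagonal: 34 + 79 + 49 + 19 + 64 = 245.
Anti-diagonal: 52 + 43 + 49 + 55 + 46 = 245.
All lines sum to 245.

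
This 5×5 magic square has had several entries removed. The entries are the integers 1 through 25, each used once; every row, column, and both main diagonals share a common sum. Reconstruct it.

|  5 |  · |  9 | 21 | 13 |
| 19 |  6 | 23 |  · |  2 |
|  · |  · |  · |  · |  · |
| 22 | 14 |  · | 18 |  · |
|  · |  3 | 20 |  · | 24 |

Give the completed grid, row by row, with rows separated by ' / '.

The entries are 1 through 25, which sum to 325, so each line sums to 325/5 = 65.
Row 1 must total 65; the given cells sum to 48, so (1,2) = 17.
Row 2: 19 + 6 + 23 + 2 + ? = 65, so (2,4) = 15.
Column 2: 17 + 6 + 14 + 3 + ? = 65, so (3,2) = 25.
The remaining cell in main diagonal is (3,3) = 65 − 53 = 12.
Anti-diagonal needs 65; the known cells sum to 54, so (5,1) = 11.
Row 5 must total 65; the given cells sum to 58, so (5,4) = 7.
Column 1 must total 65; the given cells sum to 57, so (3,1) = 8.
Column 3: 9 + 23 + 12 + 20 + ? = 65, so (4,3) = 1.
Column 4: 21 + 15 + 18 + 7 + ? = 65, so (3,4) = 4.
The remaining cell in row 3 is (3,5) = 65 − 49 = 16.
Using row 4: 22 + 14 + 1 + 18 + ? → (4,5) = 65 − 55 = 10.

5 17 9 21 13 / 19 6 23 15 2 / 8 25 12 4 16 / 22 14 1 18 10 / 11 3 20 7 24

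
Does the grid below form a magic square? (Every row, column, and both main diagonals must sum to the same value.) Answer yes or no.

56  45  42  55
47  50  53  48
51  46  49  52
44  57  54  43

Row 1: 56 + 45 + 42 + 55 = 198.
Row 2: 47 + 50 + 53 + 48 = 198.
Row 3: 51 + 46 + 49 + 52 = 198.
Row 4: 44 + 57 + 54 + 43 = 198.
Column 1: 56 + 47 + 51 + 44 = 198.
Column 2: 45 + 50 + 46 + 57 = 198.
Column 3: 42 + 53 + 49 + 54 = 198.
Column 4: 55 + 48 + 52 + 43 = 198.
Main diagonal: 56 + 50 + 49 + 43 = 198.
Anti-diagonal: 55 + 53 + 46 + 44 = 198.
All lines sum to 198.

Yes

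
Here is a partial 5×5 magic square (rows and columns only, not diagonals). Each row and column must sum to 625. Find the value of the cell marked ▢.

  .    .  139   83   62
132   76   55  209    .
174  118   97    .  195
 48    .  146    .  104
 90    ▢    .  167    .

Row 2: 132 + 76 + 55 + 209 + ? = 625, so (2,5) = 153.
Row 3 must total 625; the given cells sum to 584, so (3,4) = 41.
Column 1: 132 + 174 + 48 + 90 + ? = 625, so (1,1) = 181.
Column 3 must total 625; the given cells sum to 437, so (5,3) = 188.
Column 4: 83 + 209 + 41 + 167 + ? = 625, so (4,4) = 125.
Using column 5: 62 + 153 + 195 + 104 + ? → (5,5) = 625 − 514 = 111.
Using row 1: 181 + 139 + 83 + 62 + ? → (1,2) = 625 − 465 = 160.
Row 4 must total 625; the given cells sum to 423, so (4,2) = 202.
Row 5 needs 625; the known cells sum to 556, so (5,2) = 69.

69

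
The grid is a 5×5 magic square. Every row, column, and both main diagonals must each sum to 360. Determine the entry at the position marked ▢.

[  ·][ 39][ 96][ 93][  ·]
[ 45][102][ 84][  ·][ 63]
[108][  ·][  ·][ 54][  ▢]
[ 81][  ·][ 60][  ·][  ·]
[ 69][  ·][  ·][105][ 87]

Row 2: 45 + 102 + 84 + 63 + ? = 360, so (2,4) = 66.
The remaining cell in column 1 is (1,1) = 360 − 303 = 57.
The remaining cell in column 4 is (4,4) = 360 − 318 = 42.
The remaining cell in main diagonal is (3,3) = 360 − 288 = 72.
From row 1, 360 − (57 + 39 + 96 + 93) gives (1,5) = 75.
From column 3, 360 − (96 + 84 + 72 + 60) gives (5,3) = 48.
The remaining cell in anti-diagonal is (4,2) = 360 − 282 = 78.
Row 4: 81 + 78 + 60 + 42 + ? = 360, so (4,5) = 99.
Using row 5: 69 + 48 + 105 + 87 + ? → (5,2) = 360 − 309 = 51.
Column 2: 39 + 102 + 78 + 51 + ? = 360, so (3,2) = 90.
The remaining cell in column 5 is (3,5) = 360 − 324 = 36.

36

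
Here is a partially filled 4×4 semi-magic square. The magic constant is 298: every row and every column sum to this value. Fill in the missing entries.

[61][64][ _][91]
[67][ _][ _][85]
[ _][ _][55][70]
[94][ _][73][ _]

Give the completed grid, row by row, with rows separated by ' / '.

Row 1: 61 + 64 + 91 + ? = 298, so (1,3) = 82.
The remaining cell in column 1 is (3,1) = 298 − 222 = 76.
Column 3 needs 298; the known cells sum to 210, so (2,3) = 88.
Column 4: 91 + 85 + 70 + ? = 298, so (4,4) = 52.
From row 2, 298 − (67 + 88 + 85) gives (2,2) = 58.
Using row 3: 76 + 55 + 70 + ? → (3,2) = 298 − 201 = 97.
Row 4 must total 298; the given cells sum to 219, so (4,2) = 79.

61 64 82 91 / 67 58 88 85 / 76 97 55 70 / 94 79 73 52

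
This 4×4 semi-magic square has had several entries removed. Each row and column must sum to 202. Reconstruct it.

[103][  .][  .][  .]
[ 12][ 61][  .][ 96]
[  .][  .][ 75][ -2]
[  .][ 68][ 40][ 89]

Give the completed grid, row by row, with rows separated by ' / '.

103 26 54 19 / 12 61 33 96 / 82 47 75 -2 / 5 68 40 89

The remaining cell in row 2 is (2,3) = 202 − 169 = 33.
Row 4 must total 202; the given cells sum to 197, so (4,1) = 5.
The remaining cell in column 1 is (3,1) = 202 − 120 = 82.
Column 3: 33 + 75 + 40 + ? = 202, so (1,3) = 54.
Column 4 must total 202; the given cells sum to 183, so (1,4) = 19.
The remaining cell in row 1 is (1,2) = 202 − 176 = 26.
Row 3 must total 202; the given cells sum to 155, so (3,2) = 47.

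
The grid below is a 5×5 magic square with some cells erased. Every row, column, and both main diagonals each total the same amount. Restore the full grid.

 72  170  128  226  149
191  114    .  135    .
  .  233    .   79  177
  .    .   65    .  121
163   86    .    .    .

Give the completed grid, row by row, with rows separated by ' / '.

72 170 128 226 149 / 191 114 212 135 93 / 100 233 156 79 177 / 219 142 65 198 121 / 163 86 184 107 205

Row 1 is already complete: 72 + 170 + 128 + 226 + 149 = 745, so that is the magic constant.
The remaining cell in column 2 is (4,2) = 745 − 603 = 142.
The remaining cell in anti-diagonal is (3,3) = 745 − 589 = 156.
The remaining cell in row 3 is (3,1) = 745 − 645 = 100.
Column 1: 72 + 191 + 100 + 163 + ? = 745, so (4,1) = 219.
Using row 4: 219 + 142 + 65 + 121 + ? → (4,4) = 745 − 547 = 198.
The remaining cell in column 4 is (5,4) = 745 − 638 = 107.
Main diagonal needs 745; the known cells sum to 540, so (5,5) = 205.
The remaining cell in row 5 is (5,3) = 745 − 561 = 184.
From column 3, 745 − (128 + 156 + 65 + 184) gives (2,3) = 212.
Using column 5: 149 + 177 + 121 + 205 + ? → (2,5) = 745 − 652 = 93.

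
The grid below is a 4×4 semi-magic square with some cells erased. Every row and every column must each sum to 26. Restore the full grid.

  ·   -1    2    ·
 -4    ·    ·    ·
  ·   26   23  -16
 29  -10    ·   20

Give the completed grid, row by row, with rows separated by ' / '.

Row 3 must total 26; the given cells sum to 33, so (3,1) = -7.
From row 4, 26 − (29 + (-10) + 20) gives (4,3) = -13.
Column 1: -4 + (-7) + 29 + ? = 26, so (1,1) = 8.
The remaining cell in column 2 is (2,2) = 26 − 15 = 11.
Column 3: 2 + 23 + (-13) + ? = 26, so (2,3) = 14.
Row 1 must total 26; the given cells sum to 9, so (1,4) = 17.
Row 2 needs 26; the known cells sum to 21, so (2,4) = 5.

8 -1 2 17 / -4 11 14 5 / -7 26 23 -16 / 29 -10 -13 20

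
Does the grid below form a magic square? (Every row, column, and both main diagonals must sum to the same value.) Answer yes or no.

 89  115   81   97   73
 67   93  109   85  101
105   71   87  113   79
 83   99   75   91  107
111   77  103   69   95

Row 1: 89 + 115 + 81 + 97 + 73 = 455.
Row 2: 67 + 93 + 109 + 85 + 101 = 455.
Row 3: 105 + 71 + 87 + 113 + 79 = 455.
Row 4: 83 + 99 + 75 + 91 + 107 = 455.
Row 5: 111 + 77 + 103 + 69 + 95 = 455.
Column 1: 89 + 67 + 105 + 83 + 111 = 455.
Column 2: 115 + 93 + 71 + 99 + 77 = 455.
Column 3: 81 + 109 + 87 + 75 + 103 = 455.
Column 4: 97 + 85 + 113 + 91 + 69 = 455.
Column 5: 73 + 101 + 79 + 107 + 95 = 455.
Main diagonal: 89 + 93 + 87 + 91 + 95 = 455.
Anti-diagonal: 73 + 85 + 87 + 99 + 111 = 455.
All lines sum to 455.

Yes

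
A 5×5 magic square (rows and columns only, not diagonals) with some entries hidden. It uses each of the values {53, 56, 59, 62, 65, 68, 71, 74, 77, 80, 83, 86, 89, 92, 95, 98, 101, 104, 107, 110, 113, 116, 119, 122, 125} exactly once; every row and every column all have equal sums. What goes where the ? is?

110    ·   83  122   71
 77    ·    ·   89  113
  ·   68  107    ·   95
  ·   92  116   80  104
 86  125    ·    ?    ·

98

The 25 entries sum to 2225, so each line sums to 2225/5 = 445.
Using row 1: 110 + 83 + 122 + 71 + ? → (1,2) = 445 − 386 = 59.
The remaining cell in row 4 is (4,1) = 445 − 392 = 53.
Column 1 needs 445; the known cells sum to 326, so (3,1) = 119.
The remaining cell in column 2 is (2,2) = 445 − 344 = 101.
Using column 5: 71 + 113 + 95 + 104 + ? → (5,5) = 445 − 383 = 62.
Row 2 must total 445; the given cells sum to 380, so (2,3) = 65.
Row 3: 119 + 68 + 107 + 95 + ? = 445, so (3,4) = 56.
Column 3: 83 + 65 + 107 + 116 + ? = 445, so (5,3) = 74.
Using column 4: 122 + 89 + 56 + 80 + ? → (5,4) = 445 − 347 = 98.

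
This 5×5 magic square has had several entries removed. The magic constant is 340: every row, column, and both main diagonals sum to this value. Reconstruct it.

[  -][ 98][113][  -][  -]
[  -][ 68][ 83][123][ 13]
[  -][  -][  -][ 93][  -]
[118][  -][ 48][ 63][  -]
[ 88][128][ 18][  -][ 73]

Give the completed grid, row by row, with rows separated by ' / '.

Using row 2: 68 + 83 + 123 + 13 + ? → (2,1) = 340 − 287 = 53.
Row 5 must total 340; the given cells sum to 307, so (5,4) = 33.
Column 3 needs 340; the known cells sum to 262, so (3,3) = 78.
Using column 4: 123 + 93 + 63 + 33 + ? → (1,4) = 340 − 312 = 28.
Using main diagonal: 68 + 78 + 63 + 73 + ? → (1,1) = 340 − 282 = 58.
The remaining cell in row 1 is (1,5) = 340 − 297 = 43.
Column 1 must total 340; the given cells sum to 317, so (3,1) = 23.
Using anti-diagonal: 43 + 123 + 78 + 88 + ? → (4,2) = 340 − 332 = 8.
Using row 4: 118 + 8 + 48 + 63 + ? → (4,5) = 340 − 237 = 103.
Column 2: 98 + 68 + 8 + 128 + ? = 340, so (3,2) = 38.
Using column 5: 43 + 13 + 103 + 73 + ? → (3,5) = 340 − 232 = 108.

58 98 113 28 43 / 53 68 83 123 13 / 23 38 78 93 108 / 118 8 48 63 103 / 88 128 18 33 73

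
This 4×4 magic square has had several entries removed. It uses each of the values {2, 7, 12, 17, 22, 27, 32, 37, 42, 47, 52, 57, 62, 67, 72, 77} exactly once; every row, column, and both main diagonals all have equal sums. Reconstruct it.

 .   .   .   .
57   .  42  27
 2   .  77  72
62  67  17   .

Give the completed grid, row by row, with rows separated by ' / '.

37 52 22 47 / 57 32 42 27 / 2 7 77 72 / 62 67 17 12

The 16 entries sum to 632, so each line sums to 632/4 = 158.
Row 2: 57 + 42 + 27 + ? = 158, so (2,2) = 32.
Using row 3: 2 + 77 + 72 + ? → (3,2) = 158 − 151 = 7.
The remaining cell in row 4 is (4,4) = 158 − 146 = 12.
The remaining cell in column 1 is (1,1) = 158 − 121 = 37.
From column 2, 158 − (32 + 7 + 67) gives (1,2) = 52.
Using column 3: 42 + 77 + 17 + ? → (1,3) = 158 − 136 = 22.
From column 4, 158 − (27 + 72 + 12) gives (1,4) = 47.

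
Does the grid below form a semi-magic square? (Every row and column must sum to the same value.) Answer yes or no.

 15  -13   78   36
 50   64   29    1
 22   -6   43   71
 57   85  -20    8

Row 1: 15 + (-13) + 78 + 36 = 116.
Row 2: 50 + 64 + 29 + 1 = 144.
Row 3: 22 + (-6) + 43 + 71 = 130.
Row 4: 57 + 85 + (-20) + 8 = 130.
Column 1: 15 + 50 + 22 + 57 = 144.
Column 2: -13 + 64 + (-6) + 85 = 130.
Column 3: 78 + 29 + 43 + (-20) = 130.
Column 4: 36 + 1 + 71 + 8 = 116.

No — column 4 sums to 116 but column 2 sums to 130.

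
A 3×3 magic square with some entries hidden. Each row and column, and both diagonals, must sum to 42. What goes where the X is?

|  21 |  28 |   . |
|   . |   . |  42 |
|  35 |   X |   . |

From row 1, 42 − (21 + 28) gives (1,3) = -7.
Using column 1: 21 + 35 + ? → (2,1) = 42 − 56 = -14.
Column 3: -7 + 42 + ? = 42, so (3,3) = 7.
From main diagonal, 42 − (21 + 7) gives (2,2) = 14.
Row 3 needs 42; the known cells sum to 42, so (3,2) = 0.

0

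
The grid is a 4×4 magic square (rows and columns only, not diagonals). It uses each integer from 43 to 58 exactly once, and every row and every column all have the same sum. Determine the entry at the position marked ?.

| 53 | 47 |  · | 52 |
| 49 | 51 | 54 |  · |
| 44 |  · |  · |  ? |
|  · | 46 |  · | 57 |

45

The entries are 43 through 58, which sum to 808, so each line sums to 808/4 = 202.
Row 1 must total 202; the given cells sum to 152, so (1,3) = 50.
Using row 2: 49 + 51 + 54 + ? → (2,4) = 202 − 154 = 48.
Column 1 needs 202; the known cells sum to 146, so (4,1) = 56.
Column 2 needs 202; the known cells sum to 144, so (3,2) = 58.
The remaining cell in column 4 is (3,4) = 202 − 157 = 45.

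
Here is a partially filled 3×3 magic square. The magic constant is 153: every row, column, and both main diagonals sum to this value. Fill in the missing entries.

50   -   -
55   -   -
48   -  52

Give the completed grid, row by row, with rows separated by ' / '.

50 49 54 / 55 51 47 / 48 53 52

Row 3 must total 153; the given cells sum to 100, so (3,2) = 53.
Main diagonal must total 153; the given cells sum to 102, so (2,2) = 51.
Anti-diagonal: 51 + 48 + ? = 153, so (1,3) = 54.
Row 1: 50 + 54 + ? = 153, so (1,2) = 49.
Row 2: 55 + 51 + ? = 153, so (2,3) = 47.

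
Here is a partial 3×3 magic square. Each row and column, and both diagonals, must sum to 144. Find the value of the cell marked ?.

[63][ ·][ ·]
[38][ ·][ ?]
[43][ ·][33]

58

Row 3: 43 + 33 + ? = 144, so (3,2) = 68.
Main diagonal needs 144; the known cells sum to 96, so (2,2) = 48.
Anti-diagonal: 48 + 43 + ? = 144, so (1,3) = 53.
Row 1: 63 + 53 + ? = 144, so (1,2) = 28.
From row 2, 144 − (38 + 48) gives (2,3) = 58.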